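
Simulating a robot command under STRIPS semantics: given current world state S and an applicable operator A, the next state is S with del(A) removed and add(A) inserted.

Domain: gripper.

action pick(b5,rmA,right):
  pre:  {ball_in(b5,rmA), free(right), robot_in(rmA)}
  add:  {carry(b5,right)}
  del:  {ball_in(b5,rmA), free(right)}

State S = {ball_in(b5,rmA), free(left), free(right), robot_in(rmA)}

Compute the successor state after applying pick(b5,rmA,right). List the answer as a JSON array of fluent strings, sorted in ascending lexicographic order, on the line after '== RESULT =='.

Progress:
  pre ⊆ S: {ball_in(b5,rmA), free(right), robot_in(rmA)} ⊆ S  — applicable
  S \ del = {free(left), robot_in(rmA)}
  ∪ add   = {carry(b5,right), free(left), robot_in(rmA)}

== RESULT ==
["carry(b5,right)", "free(left)", "robot_in(rmA)"]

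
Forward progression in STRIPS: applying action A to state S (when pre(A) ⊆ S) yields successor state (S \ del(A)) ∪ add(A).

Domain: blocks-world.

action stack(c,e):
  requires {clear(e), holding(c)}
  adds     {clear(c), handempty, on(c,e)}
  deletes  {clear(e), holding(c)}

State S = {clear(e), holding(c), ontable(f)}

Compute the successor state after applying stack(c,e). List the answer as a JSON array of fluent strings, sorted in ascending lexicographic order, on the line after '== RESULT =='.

Compute (S \ del) ∪ add:
  pre ⊆ S: {clear(e), holding(c)} ⊆ S  — applicable
  S \ del = {ontable(f)}
  ∪ add   = {clear(c), handempty, on(c,e), ontable(f)}

== RESULT ==
["clear(c)", "handempty", "on(c,e)", "ontable(f)"]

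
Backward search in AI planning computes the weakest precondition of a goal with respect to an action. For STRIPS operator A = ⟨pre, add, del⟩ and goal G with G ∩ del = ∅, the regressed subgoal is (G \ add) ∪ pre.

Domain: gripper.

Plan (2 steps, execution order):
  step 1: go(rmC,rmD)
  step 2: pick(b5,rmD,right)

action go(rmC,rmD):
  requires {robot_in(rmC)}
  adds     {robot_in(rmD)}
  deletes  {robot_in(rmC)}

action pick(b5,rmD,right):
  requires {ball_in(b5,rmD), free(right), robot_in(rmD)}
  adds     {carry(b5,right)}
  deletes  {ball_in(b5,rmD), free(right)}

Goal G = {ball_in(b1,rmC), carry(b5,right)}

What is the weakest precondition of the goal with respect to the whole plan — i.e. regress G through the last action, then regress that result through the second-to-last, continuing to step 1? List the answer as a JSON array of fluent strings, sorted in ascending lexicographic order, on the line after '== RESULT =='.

Work backward from the goal:
  through step 2 (pick(b5,rmD,right)): drop {carry(b5,right)}, keep {ball_in(b1,rmC)}, require {ball_in(b5,rmD), free(right), robot_in(rmD)}
    → {ball_in(b1,rmC), ball_in(b5,rmD), free(right), robot_in(rmD)}
  through step 1 (go(rmC,rmD)): drop {robot_in(rmD)}, keep {ball_in(b1,rmC), ball_in(b5,rmD), free(right)}, require {robot_in(rmC)}
    → {ball_in(b1,rmC), ball_in(b5,rmD), free(right), robot_in(rmC)}

== RESULT ==
["ball_in(b1,rmC)", "ball_in(b5,rmD)", "free(right)", "robot_in(rmC)"]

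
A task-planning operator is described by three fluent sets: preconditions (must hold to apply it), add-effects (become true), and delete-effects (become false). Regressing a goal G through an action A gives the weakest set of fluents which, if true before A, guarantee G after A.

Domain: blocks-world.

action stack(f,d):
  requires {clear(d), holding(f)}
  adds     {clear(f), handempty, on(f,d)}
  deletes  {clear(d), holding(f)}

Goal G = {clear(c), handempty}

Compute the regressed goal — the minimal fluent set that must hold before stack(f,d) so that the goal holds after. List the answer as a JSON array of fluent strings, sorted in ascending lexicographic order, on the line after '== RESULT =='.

Compute (G \ add) ∪ pre:
  G ∩ del = {}  (empty — regression defined)
  G \ add = {clear(c), handempty} \ {clear(f), handempty, on(f,d)} = {clear(c)}
  ∪ pre   = {clear(c)} ∪ {clear(d), holding(f)}
          = {clear(c), clear(d), holding(f)}

== RESULT ==
["clear(c)", "clear(d)", "holding(f)"]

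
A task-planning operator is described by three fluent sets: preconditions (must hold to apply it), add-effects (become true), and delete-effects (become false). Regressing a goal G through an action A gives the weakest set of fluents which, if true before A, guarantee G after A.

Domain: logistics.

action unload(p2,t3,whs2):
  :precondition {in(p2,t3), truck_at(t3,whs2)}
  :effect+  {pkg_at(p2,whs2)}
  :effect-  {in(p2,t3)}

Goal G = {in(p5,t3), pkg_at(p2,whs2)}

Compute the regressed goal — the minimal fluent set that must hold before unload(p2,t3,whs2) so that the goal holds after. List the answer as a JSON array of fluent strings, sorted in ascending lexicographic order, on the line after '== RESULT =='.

Regress:
  G ∩ del = {}  (empty — regression defined)
  G \ add = {in(p5,t3), pkg_at(p2,whs2)} \ {pkg_at(p2,whs2)} = {in(p5,t3)}
  ∪ pre   = {in(p5,t3)} ∪ {in(p2,t3), truck_at(t3,whs2)}
          = {in(p2,t3), in(p5,t3), truck_at(t3,whs2)}

== RESULT ==
["in(p2,t3)", "in(p5,t3)", "truck_at(t3,whs2)"]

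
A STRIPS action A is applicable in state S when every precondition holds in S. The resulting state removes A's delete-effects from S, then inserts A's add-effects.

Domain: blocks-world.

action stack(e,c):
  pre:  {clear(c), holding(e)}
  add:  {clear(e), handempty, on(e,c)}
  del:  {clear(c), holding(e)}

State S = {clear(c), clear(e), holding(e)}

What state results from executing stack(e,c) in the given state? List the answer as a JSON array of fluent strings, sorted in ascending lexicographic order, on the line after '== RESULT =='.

Progress:
  pre ⊆ S: {clear(c), holding(e)} ⊆ S  — applicable
  S \ del = {clear(e)}
  ∪ add   = {clear(e), handempty, on(e,c)}

== RESULT ==
["clear(e)", "handempty", "on(e,c)"]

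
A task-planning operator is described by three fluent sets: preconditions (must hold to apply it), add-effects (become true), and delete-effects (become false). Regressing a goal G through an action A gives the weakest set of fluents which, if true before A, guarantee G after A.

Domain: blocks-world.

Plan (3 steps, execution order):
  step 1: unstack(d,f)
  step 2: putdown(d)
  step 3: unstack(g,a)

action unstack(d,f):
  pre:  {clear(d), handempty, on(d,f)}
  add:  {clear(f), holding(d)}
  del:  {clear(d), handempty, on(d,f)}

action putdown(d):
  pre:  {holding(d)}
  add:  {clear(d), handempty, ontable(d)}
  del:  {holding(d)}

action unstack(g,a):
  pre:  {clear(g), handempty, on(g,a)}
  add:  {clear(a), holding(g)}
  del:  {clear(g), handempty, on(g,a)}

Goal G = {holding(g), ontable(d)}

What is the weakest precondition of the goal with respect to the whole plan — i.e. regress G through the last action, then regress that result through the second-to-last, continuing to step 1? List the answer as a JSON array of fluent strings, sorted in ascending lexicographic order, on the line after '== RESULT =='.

Work backward from the goal:
  through step 3 (unstack(g,a)): drop {holding(g)}, keep {ontable(d)}, require {clear(g), handempty, on(g,a)}
    → {clear(g), handempty, on(g,a), ontable(d)}
  through step 2 (putdown(d)): drop {handempty, ontable(d)}, keep {clear(g), on(g,a)}, require {holding(d)}
    → {clear(g), holding(d), on(g,a)}
  through step 1 (unstack(d,f)): drop {holding(d)}, keep {clear(g), on(g,a)}, require {clear(d), handempty, on(d,f)}
    → {clear(d), clear(g), handempty, on(d,f), on(g,a)}

== RESULT ==
["clear(d)", "clear(g)", "handempty", "on(d,f)", "on(g,a)"]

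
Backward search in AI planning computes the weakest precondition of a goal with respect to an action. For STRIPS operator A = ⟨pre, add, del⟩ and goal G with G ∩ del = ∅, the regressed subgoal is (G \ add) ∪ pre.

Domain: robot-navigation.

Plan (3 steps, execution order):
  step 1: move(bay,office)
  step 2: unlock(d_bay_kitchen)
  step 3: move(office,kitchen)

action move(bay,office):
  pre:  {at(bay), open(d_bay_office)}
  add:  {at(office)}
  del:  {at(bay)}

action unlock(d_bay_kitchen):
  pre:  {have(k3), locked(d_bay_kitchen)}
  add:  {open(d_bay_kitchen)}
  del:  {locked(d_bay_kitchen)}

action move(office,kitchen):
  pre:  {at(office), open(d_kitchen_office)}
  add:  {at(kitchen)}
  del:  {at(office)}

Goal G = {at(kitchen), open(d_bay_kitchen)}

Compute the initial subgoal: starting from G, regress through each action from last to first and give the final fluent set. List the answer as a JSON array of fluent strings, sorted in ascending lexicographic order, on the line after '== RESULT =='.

Regress step by step:
  through step 3 (move(office,kitchen)): drop {at(kitchen)}, keep {open(d_bay_kitchen)}, require {at(office), open(d_kitchen_office)}
    → {at(office), open(d_bay_kitchen), open(d_kitchen_office)}
  through step 2 (unlock(d_bay_kitchen)): drop {open(d_bay_kitchen)}, keep {at(office), open(d_kitchen_office)}, require {have(k3), locked(d_bay_kitchen)}
    → {at(office), have(k3), locked(d_bay_kitchen), open(d_kitchen_office)}
  through step 1 (move(bay,office)): drop {at(office)}, keep {have(k3), locked(d_bay_kitchen), open(d_kitchen_office)}, require {at(bay), open(d_bay_office)}
    → {at(bay), have(k3), locked(d_bay_kitchen), open(d_bay_office), open(d_kitchen_office)}

== RESULT ==
["at(bay)", "have(k3)", "locked(d_bay_kitchen)", "open(d_bay_office)", "open(d_kitchen_office)"]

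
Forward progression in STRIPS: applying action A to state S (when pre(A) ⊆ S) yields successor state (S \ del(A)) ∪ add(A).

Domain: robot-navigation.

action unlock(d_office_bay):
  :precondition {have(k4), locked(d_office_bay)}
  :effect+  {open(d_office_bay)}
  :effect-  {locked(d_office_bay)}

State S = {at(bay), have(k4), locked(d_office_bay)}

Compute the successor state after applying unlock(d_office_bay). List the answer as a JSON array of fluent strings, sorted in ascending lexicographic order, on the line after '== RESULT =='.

Progress:
  pre ⊆ S: {have(k4), locked(d_office_bay)} ⊆ S  — applicable
  S \ del = {at(bay), have(k4)}
  ∪ add   = {at(bay), have(k4), open(d_office_bay)}

== RESULT ==
["at(bay)", "have(k4)", "open(d_office_bay)"]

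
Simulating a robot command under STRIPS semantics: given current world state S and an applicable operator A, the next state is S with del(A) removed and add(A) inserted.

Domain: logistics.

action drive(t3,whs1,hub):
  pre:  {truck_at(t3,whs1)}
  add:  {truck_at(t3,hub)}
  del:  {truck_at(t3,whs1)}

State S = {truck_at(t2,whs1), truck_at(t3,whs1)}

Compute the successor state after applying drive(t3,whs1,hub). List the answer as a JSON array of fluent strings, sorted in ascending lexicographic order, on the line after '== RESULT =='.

Progress:
  pre ⊆ S: {truck_at(t3,whs1)} ⊆ S  — applicable
  S \ del = {truck_at(t2,whs1)}
  ∪ add   = {truck_at(t2,whs1), truck_at(t3,hub)}

== RESULT ==
["truck_at(t2,whs1)", "truck_at(t3,hub)"]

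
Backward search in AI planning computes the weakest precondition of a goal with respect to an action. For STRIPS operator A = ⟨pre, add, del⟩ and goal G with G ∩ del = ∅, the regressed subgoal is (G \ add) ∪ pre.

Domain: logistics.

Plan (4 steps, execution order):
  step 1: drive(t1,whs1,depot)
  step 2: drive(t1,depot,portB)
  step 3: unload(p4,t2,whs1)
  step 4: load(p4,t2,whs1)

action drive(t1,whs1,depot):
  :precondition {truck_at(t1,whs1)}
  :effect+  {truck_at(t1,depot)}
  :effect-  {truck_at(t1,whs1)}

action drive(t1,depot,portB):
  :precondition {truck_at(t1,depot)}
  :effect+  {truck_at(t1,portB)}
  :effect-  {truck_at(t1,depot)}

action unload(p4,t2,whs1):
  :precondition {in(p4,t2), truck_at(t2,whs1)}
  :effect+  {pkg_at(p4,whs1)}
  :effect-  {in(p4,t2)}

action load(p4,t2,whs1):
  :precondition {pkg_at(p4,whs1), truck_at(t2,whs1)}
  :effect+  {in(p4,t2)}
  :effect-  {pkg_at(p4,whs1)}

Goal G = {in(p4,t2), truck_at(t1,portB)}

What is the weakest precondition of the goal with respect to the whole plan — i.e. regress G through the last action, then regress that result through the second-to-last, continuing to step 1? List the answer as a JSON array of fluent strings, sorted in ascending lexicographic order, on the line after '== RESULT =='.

Regress step by step:
  through step 4 (load(p4,t2,whs1)): drop {in(p4,t2)}, keep {truck_at(t1,portB)}, require {pkg_at(p4,whs1), truck_at(t2,whs1)}
    → {pkg_at(p4,whs1), truck_at(t1,portB), truck_at(t2,whs1)}
  through step 3 (unload(p4,t2,whs1)): drop {pkg_at(p4,whs1)}, keep {truck_at(t1,portB), truck_at(t2,whs1)}, require {in(p4,t2), truck_at(t2,whs1)}
    → {in(p4,t2), truck_at(t1,portB), truck_at(t2,whs1)}
  through step 2 (drive(t1,depot,portB)): drop {truck_at(t1,portB)}, keep {in(p4,t2), truck_at(t2,whs1)}, require {truck_at(t1,depot)}
    → {in(p4,t2), truck_at(t1,depot), truck_at(t2,whs1)}
  through step 1 (drive(t1,whs1,depot)): drop {truck_at(t1,depot)}, keep {in(p4,t2), truck_at(t2,whs1)}, require {truck_at(t1,whs1)}
    → {in(p4,t2), truck_at(t1,whs1), truck_at(t2,whs1)}

== RESULT ==
["in(p4,t2)", "truck_at(t1,whs1)", "truck_at(t2,whs1)"]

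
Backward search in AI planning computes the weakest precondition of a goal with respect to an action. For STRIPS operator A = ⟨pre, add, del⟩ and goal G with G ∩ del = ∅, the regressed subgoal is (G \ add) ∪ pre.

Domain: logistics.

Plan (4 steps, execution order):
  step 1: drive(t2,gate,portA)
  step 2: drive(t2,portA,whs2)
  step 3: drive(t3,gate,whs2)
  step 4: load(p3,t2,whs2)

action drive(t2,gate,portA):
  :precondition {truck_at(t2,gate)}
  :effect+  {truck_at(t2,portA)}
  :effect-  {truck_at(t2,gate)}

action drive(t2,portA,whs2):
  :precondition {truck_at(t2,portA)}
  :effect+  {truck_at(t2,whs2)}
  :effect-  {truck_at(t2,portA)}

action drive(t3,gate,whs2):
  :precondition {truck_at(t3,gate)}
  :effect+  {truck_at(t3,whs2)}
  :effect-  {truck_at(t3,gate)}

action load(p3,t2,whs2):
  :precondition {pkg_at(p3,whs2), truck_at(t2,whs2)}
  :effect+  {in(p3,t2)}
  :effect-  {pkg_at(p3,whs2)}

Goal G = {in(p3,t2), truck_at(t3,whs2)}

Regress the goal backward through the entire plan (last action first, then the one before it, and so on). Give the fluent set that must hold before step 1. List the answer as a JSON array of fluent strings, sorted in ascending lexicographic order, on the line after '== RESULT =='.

Regress step by step:
  through step 4 (load(p3,t2,whs2)): drop {in(p3,t2)}, keep {truck_at(t3,whs2)}, require {pkg_at(p3,whs2), truck_at(t2,whs2)}
    → {pkg_at(p3,whs2), truck_at(t2,whs2), truck_at(t3,whs2)}
  through step 3 (drive(t3,gate,whs2)): drop {truck_at(t3,whs2)}, keep {pkg_at(p3,whs2), truck_at(t2,whs2)}, require {truck_at(t3,gate)}
    → {pkg_at(p3,whs2), truck_at(t2,whs2), truck_at(t3,gate)}
  through step 2 (drive(t2,portA,whs2)): drop {truck_at(t2,whs2)}, keep {pkg_at(p3,whs2), truck_at(t3,gate)}, require {truck_at(t2,portA)}
    → {pkg_at(p3,whs2), truck_at(t2,portA), truck_at(t3,gate)}
  through step 1 (drive(t2,gate,portA)): drop {truck_at(t2,portA)}, keep {pkg_at(p3,whs2), truck_at(t3,gate)}, require {truck_at(t2,gate)}
    → {pkg_at(p3,whs2), truck_at(t2,gate), truck_at(t3,gate)}

== RESULT ==
["pkg_at(p3,whs2)", "truck_at(t2,gate)", "truck_at(t3,gate)"]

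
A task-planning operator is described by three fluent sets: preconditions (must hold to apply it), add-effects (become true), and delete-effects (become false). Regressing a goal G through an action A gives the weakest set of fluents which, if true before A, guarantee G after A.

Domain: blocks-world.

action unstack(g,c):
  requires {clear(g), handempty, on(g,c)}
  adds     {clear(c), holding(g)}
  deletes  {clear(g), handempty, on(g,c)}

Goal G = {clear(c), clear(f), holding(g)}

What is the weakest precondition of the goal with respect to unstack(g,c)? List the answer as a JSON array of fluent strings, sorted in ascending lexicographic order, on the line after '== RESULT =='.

Compute (G \ add) ∪ pre:
  G ∩ del = {}  (empty — regression defined)
  G \ add = {clear(c), clear(f), holding(g)} \ {clear(c), holding(g)} = {clear(f)}
  ∪ pre   = {clear(f)} ∪ {clear(g), handempty, on(g,c)}
          = {clear(f), clear(g), handempty, on(g,c)}

== RESULT ==
["clear(f)", "clear(g)", "handempty", "on(g,c)"]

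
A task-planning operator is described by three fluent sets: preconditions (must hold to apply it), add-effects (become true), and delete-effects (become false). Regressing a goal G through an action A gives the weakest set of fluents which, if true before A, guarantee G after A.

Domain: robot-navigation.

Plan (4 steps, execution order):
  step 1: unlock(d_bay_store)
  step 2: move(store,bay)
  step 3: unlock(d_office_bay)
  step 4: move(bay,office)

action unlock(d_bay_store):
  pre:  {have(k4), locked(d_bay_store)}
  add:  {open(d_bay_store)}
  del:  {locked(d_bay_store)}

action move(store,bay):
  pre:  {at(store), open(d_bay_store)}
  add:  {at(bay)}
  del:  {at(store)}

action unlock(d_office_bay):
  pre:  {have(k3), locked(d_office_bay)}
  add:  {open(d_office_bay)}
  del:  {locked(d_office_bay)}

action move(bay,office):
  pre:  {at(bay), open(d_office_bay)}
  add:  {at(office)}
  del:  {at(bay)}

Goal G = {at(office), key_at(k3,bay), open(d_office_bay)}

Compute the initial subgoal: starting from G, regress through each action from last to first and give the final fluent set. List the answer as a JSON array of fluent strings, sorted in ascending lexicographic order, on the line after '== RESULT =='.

Regress step by step:
  through step 4 (move(bay,office)): drop {at(office)}, keep {key_at(k3,bay), open(d_office_bay)}, require {at(bay), open(d_office_bay)}
    → {at(bay), key_at(k3,bay), open(d_office_bay)}
  through step 3 (unlock(d_office_bay)): drop {open(d_office_bay)}, keep {at(bay), key_at(k3,bay)}, require {have(k3), locked(d_office_bay)}
    → {at(bay), have(k3), key_at(k3,bay), locked(d_office_bay)}
  through step 2 (move(store,bay)): drop {at(bay)}, keep {have(k3), key_at(k3,bay), locked(d_office_bay)}, require {at(store), open(d_bay_store)}
    → {at(store), have(k3), key_at(k3,bay), locked(d_office_bay), open(d_bay_store)}
  through step 1 (unlock(d_bay_store)): drop {open(d_bay_store)}, keep {at(store), have(k3), key_at(k3,bay), locked(d_office_bay)}, require {have(k4), locked(d_bay_store)}
    → {at(store), have(k3), have(k4), key_at(k3,bay), locked(d_bay_store), locked(d_office_bay)}

== RESULT ==
["at(store)", "have(k3)", "have(k4)", "key_at(k3,bay)", "locked(d_bay_store)", "locked(d_office_bay)"]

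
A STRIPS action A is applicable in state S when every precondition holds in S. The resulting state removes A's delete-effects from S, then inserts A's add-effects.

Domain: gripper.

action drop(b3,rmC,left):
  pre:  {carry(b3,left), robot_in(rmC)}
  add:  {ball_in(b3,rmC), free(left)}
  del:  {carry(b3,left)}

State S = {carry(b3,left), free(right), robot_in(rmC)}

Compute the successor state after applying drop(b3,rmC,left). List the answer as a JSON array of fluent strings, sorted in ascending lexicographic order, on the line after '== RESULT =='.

Compute (S \ del) ∪ add:
  pre ⊆ S: {carry(b3,left), robot_in(rmC)} ⊆ S  — applicable
  S \ del = {free(right), robot_in(rmC)}
  ∪ add   = {ball_in(b3,rmC), free(left), free(right), robot_in(rmC)}

== RESULT ==
["ball_in(b3,rmC)", "free(left)", "free(right)", "robot_in(rmC)"]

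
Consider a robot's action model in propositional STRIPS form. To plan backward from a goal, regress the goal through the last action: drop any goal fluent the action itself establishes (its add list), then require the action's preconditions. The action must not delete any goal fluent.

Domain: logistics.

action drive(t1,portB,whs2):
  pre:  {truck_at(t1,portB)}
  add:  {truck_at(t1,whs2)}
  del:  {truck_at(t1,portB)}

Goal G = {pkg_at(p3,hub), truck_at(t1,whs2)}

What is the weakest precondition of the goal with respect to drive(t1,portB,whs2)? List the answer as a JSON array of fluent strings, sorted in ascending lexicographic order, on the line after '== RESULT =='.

Compute (G \ add) ∪ pre:
  G ∩ del = {}  (empty — regression defined)
  G \ add = {pkg_at(p3,hub), truck_at(t1,whs2)} \ {truck_at(t1,whs2)} = {pkg_at(p3,hub)}
  ∪ pre   = {pkg_at(p3,hub)} ∪ {truck_at(t1,portB)}
          = {pkg_at(p3,hub), truck_at(t1,portB)}

== RESULT ==
["pkg_at(p3,hub)", "truck_at(t1,portB)"]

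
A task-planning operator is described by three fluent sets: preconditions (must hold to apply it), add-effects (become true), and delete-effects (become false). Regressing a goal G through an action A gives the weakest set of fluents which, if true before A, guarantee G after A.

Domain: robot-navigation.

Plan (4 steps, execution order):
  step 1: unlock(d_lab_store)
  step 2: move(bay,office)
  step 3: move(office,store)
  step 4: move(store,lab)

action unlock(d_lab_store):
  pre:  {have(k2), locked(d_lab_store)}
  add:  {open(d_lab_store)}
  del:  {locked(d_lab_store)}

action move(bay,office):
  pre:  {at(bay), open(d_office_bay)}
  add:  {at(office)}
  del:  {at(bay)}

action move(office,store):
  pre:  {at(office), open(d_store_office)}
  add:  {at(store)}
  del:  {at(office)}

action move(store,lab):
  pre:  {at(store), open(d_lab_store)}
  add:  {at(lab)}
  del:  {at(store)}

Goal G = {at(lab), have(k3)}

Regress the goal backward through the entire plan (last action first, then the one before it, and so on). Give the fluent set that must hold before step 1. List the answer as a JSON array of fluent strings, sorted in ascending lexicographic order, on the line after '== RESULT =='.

Work backward from the goal:
  through step 4 (move(store,lab)): drop {at(lab)}, keep {have(k3)}, require {at(store), open(d_lab_store)}
    → {at(store), have(k3), open(d_lab_store)}
  through step 3 (move(office,store)): drop {at(store)}, keep {have(k3), open(d_lab_store)}, require {at(office), open(d_store_office)}
    → {at(office), have(k3), open(d_lab_store), open(d_store_office)}
  through step 2 (move(bay,office)): drop {at(office)}, keep {have(k3), open(d_lab_store), open(d_store_office)}, require {at(bay), open(d_office_bay)}
    → {at(bay), have(k3), open(d_lab_store), open(d_office_bay), open(d_store_office)}
  through step 1 (unlock(d_lab_store)): drop {open(d_lab_store)}, keep {at(bay), have(k3), open(d_office_bay), open(d_store_office)}, require {have(k2), locked(d_lab_store)}
    → {at(bay), have(k2), have(k3), locked(d_lab_store), open(d_office_bay), open(d_store_office)}

== RESULT ==
["at(bay)", "have(k2)", "have(k3)", "locked(d_lab_store)", "open(d_office_bay)", "open(d_store_office)"]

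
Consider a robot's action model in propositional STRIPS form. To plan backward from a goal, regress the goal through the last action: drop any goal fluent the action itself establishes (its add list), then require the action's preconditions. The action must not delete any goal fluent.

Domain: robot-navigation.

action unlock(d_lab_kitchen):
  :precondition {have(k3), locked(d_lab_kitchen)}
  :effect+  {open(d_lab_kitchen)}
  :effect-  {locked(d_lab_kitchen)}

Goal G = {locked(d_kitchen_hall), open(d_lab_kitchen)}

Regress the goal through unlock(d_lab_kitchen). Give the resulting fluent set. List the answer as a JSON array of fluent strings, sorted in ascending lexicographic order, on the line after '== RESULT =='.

Regress:
  G ∩ del = {}  (empty — regression defined)
  G \ add = {locked(d_kitchen_hall), open(d_lab_kitchen)} \ {open(d_lab_kitchen)} = {locked(d_kitchen_hall)}
  ∪ pre   = {locked(d_kitchen_hall)} ∪ {have(k3), locked(d_lab_kitchen)}
          = {have(k3), locked(d_kitchen_hall), locked(d_lab_kitchen)}

== RESULT ==
["have(k3)", "locked(d_kitchen_hall)", "locked(d_lab_kitchen)"]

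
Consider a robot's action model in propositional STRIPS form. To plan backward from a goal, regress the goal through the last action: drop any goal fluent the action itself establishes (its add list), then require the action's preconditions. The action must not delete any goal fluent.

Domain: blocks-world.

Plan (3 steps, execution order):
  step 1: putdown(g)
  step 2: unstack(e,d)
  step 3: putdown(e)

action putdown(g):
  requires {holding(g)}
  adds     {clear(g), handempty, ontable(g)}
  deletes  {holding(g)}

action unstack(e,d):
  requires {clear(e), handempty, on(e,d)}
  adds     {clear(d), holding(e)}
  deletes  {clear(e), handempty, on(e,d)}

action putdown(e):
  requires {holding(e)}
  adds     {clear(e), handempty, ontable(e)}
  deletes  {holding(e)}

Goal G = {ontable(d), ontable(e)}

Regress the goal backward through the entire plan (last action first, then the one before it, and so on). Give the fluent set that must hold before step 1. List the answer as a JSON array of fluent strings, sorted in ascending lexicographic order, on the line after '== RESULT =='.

Regress step by step:
  through step 3 (putdown(e)): drop {ontable(e)}, keep {ontable(d)}, require {holding(e)}
    → {holding(e), ontable(d)}
  through step 2 (unstack(e,d)): drop {holding(e)}, keep {ontable(d)}, require {clear(e), handempty, on(e,d)}
    → {clear(e), handempty, on(e,d), ontable(d)}
  through step 1 (putdown(g)): drop {handempty}, keep {clear(e), on(e,d), ontable(d)}, require {holding(g)}
    → {clear(e), holding(g), on(e,d), ontable(d)}

== RESULT ==
["clear(e)", "holding(g)", "on(e,d)", "ontable(d)"]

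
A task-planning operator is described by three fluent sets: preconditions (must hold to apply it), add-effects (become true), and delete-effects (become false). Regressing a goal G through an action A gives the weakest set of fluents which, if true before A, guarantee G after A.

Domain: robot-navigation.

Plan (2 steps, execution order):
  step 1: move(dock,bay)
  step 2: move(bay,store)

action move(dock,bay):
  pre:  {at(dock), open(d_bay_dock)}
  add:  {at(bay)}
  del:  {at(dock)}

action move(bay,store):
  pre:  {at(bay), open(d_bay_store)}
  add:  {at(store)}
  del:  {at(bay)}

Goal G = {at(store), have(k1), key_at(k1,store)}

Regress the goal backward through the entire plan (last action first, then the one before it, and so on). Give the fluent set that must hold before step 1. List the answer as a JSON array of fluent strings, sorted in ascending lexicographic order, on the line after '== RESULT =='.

Work backward from the goal:
  through step 2 (move(bay,store)): drop {at(store)}, keep {have(k1), key_at(k1,store)}, require {at(bay), open(d_bay_store)}
    → {at(bay), have(k1), key_at(k1,store), open(d_bay_store)}
  through step 1 (move(dock,bay)): drop {at(bay)}, keep {have(k1), key_at(k1,store), open(d_bay_store)}, require {at(dock), open(d_bay_dock)}
    → {at(dock), have(k1), key_at(k1,store), open(d_bay_dock), open(d_bay_store)}

== RESULT ==
["at(dock)", "have(k1)", "key_at(k1,store)", "open(d_bay_dock)", "open(d_bay_store)"]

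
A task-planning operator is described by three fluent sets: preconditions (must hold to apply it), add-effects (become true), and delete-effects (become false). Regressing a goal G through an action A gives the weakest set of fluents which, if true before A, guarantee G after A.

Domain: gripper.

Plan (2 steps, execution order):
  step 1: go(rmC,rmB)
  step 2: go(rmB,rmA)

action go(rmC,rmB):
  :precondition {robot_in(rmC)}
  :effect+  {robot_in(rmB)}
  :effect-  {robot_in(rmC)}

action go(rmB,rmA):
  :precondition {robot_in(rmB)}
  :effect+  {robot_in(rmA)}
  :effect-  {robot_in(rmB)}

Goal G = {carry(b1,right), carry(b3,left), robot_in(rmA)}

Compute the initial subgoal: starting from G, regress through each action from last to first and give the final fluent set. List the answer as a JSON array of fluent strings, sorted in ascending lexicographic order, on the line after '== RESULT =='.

Work backward from the goal:
  through step 2 (go(rmB,rmA)): drop {robot_in(rmA)}, keep {carry(b1,right), carry(b3,left)}, require {robot_in(rmB)}
    → {carry(b1,right), carry(b3,left), robot_in(rmB)}
  through step 1 (go(rmC,rmB)): drop {robot_in(rmB)}, keep {carry(b1,right), carry(b3,left)}, require {robot_in(rmC)}
    → {carry(b1,right), carry(b3,left), robot_in(rmC)}

== RESULT ==
["carry(b1,right)", "carry(b3,left)", "robot_in(rmC)"]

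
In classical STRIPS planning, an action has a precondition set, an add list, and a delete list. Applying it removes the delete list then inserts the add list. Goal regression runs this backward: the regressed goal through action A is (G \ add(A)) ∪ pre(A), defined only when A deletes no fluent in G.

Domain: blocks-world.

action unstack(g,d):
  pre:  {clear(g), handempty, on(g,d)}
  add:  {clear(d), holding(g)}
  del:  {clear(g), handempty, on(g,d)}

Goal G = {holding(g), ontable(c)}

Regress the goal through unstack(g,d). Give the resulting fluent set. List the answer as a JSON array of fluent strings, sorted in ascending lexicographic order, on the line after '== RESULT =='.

Regress:
  G ∩ del = {}  (empty — regression defined)
  G \ add = {holding(g), ontable(c)} \ {clear(d), holding(g)} = {ontable(c)}
  ∪ pre   = {ontable(c)} ∪ {clear(g), handempty, on(g,d)}
          = {clear(g), handempty, on(g,d), ontable(c)}

== RESULT ==
["clear(g)", "handempty", "on(g,d)", "ontable(c)"]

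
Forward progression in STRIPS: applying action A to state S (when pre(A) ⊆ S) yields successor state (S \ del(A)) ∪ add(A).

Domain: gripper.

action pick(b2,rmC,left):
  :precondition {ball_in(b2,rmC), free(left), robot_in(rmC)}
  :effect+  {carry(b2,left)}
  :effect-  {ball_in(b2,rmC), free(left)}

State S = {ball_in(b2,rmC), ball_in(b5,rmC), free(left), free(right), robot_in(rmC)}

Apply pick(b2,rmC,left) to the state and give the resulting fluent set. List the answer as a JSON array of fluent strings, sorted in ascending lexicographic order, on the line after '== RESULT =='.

Compute (S \ del) ∪ add:
  pre ⊆ S: {ball_in(b2,rmC), free(left), robot_in(rmC)} ⊆ S  — applicable
  S \ del = {ball_in(b5,rmC), free(right), robot_in(rmC)}
  ∪ add   = {ball_in(b5,rmC), carry(b2,left), free(right), robot_in(rmC)}

== RESULT ==
["ball_in(b5,rmC)", "carry(b2,left)", "free(right)", "robot_in(rmC)"]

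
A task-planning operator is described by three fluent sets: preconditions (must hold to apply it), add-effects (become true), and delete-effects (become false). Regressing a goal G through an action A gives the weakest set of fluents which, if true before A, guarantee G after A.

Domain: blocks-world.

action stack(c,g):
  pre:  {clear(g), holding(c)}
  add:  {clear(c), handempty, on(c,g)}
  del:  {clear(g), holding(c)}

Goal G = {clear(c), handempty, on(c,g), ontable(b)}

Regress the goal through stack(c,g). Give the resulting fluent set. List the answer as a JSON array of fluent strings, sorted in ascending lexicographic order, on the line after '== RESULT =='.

Compute (G \ add) ∪ pre:
  G ∩ del = {}  (empty — regression defined)
  G \ add = {clear(c), handempty, on(c,g), ontable(b)} \ {clear(c), handempty, on(c,g)} = {ontable(b)}
  ∪ pre   = {ontable(b)} ∪ {clear(g), holding(c)}
          = {clear(g), holding(c), ontable(b)}

== RESULT ==
["clear(g)", "holding(c)", "ontable(b)"]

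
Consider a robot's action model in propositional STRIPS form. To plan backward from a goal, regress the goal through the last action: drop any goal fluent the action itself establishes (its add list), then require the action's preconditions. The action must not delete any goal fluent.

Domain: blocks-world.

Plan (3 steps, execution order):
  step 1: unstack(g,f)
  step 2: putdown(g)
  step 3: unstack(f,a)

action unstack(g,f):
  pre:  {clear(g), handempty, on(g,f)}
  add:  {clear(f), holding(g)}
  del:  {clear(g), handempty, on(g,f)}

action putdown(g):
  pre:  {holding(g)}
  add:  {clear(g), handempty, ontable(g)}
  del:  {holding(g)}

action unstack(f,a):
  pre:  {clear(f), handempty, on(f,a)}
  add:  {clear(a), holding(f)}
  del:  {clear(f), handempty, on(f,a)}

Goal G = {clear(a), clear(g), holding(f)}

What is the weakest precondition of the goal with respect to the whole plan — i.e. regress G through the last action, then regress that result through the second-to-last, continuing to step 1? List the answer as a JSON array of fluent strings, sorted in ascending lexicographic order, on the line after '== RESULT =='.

Regress step by step:
  through step 3 (unstack(f,a)): drop {clear(a), holding(f)}, keep {clear(g)}, require {clear(f), handempty, on(f,a)}
    → {clear(f), clear(g), handempty, on(f,a)}
  through step 2 (putdown(g)): drop {clear(g), handempty}, keep {clear(f), on(f,a)}, require {holding(g)}
    → {clear(f), holding(g), on(f,a)}
  through step 1 (unstack(g,f)): drop {clear(f), holding(g)}, keep {on(f,a)}, require {clear(g), handempty, on(g,f)}
    → {clear(g), handempty, on(f,a), on(g,f)}

== RESULT ==
["clear(g)", "handempty", "on(f,a)", "on(g,f)"]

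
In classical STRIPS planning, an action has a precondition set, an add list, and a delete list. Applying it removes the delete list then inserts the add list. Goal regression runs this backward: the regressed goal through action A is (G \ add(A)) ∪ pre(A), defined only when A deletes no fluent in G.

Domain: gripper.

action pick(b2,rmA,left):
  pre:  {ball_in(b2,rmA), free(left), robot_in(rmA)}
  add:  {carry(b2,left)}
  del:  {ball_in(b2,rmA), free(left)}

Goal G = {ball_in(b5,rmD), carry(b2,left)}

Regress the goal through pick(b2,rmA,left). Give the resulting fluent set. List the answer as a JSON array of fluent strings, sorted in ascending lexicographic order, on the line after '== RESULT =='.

Regress:
  G ∩ del = {}  (empty — regression defined)
  G \ add = {ball_in(b5,rmD), carry(b2,left)} \ {carry(b2,left)} = {ball_in(b5,rmD)}
  ∪ pre   = {ball_in(b5,rmD)} ∪ {ball_in(b2,rmA), free(left), robot_in(rmA)}
          = {ball_in(b2,rmA), ball_in(b5,rmD), free(left), robot_in(rmA)}

== RESULT ==
["ball_in(b2,rmA)", "ball_in(b5,rmD)", "free(left)", "robot_in(rmA)"]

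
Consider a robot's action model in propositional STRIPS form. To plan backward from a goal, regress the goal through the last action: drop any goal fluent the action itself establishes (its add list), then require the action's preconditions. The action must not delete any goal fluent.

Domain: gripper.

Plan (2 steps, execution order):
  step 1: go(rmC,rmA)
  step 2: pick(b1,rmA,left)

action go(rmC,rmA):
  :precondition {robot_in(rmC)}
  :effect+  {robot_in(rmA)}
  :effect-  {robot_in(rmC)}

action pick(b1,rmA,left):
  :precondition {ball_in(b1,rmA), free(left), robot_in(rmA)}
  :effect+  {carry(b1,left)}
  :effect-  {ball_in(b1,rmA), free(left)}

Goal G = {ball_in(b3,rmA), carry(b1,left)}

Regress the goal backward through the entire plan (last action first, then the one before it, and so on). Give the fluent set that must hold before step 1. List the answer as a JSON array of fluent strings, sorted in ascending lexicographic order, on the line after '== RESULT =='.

Work backward from the goal:
  through step 2 (pick(b1,rmA,left)): drop {carry(b1,left)}, keep {ball_in(b3,rmA)}, require {ball_in(b1,rmA), free(left), robot_in(rmA)}
    → {ball_in(b1,rmA), ball_in(b3,rmA), free(left), robot_in(rmA)}
  through step 1 (go(rmC,rmA)): drop {robot_in(rmA)}, keep {ball_in(b1,rmA), ball_in(b3,rmA), free(left)}, require {robot_in(rmC)}
    → {ball_in(b1,rmA), ball_in(b3,rmA), free(left), robot_in(rmC)}

== RESULT ==
["ball_in(b1,rmA)", "ball_in(b3,rmA)", "free(left)", "robot_in(rmC)"]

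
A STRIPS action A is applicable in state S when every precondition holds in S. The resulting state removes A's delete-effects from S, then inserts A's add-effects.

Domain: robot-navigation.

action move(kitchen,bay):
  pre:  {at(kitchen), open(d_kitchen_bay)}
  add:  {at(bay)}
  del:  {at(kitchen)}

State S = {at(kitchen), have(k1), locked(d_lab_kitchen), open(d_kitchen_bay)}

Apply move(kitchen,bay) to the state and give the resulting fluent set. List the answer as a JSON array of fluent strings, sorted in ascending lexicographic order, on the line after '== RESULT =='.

Progress:
  pre ⊆ S: {at(kitchen), open(d_kitchen_bay)} ⊆ S  — applicable
  S \ del = {have(k1), locked(d_lab_kitchen), open(d_kitchen_bay)}
  ∪ add   = {at(bay), have(k1), locked(d_lab_kitchen), open(d_kitchen_bay)}

== RESULT ==
["at(bay)", "have(k1)", "locked(d_lab_kitchen)", "open(d_kitchen_bay)"]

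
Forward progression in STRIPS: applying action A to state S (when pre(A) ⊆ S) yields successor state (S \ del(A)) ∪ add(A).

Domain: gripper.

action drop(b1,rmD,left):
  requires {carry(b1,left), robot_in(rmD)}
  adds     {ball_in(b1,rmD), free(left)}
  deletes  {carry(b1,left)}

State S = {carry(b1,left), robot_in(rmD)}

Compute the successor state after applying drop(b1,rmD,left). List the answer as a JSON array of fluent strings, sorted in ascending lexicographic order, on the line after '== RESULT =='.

Compute (S \ del) ∪ add:
  pre ⊆ S: {carry(b1,left), robot_in(rmD)} ⊆ S  — applicable
  S \ del = {robot_in(rmD)}
  ∪ add   = {ball_in(b1,rmD), free(left), robot_in(rmD)}

== RESULT ==
["ball_in(b1,rmD)", "free(left)", "robot_in(rmD)"]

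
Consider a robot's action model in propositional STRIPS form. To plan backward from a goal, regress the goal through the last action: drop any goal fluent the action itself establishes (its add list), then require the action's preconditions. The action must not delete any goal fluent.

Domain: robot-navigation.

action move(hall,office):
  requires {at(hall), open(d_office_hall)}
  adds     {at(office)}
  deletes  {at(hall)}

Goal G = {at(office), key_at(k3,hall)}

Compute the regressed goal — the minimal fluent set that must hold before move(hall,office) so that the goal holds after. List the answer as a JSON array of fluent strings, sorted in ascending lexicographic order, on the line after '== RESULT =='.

Regress:
  G ∩ del = {}  (empty — regression defined)
  G \ add = {at(office), key_at(k3,hall)} \ {at(office)} = {key_at(k3,hall)}
  ∪ pre   = {key_at(k3,hall)} ∪ {at(hall), open(d_office_hall)}
          = {at(hall), key_at(k3,hall), open(d_office_hall)}

== RESULT ==
["at(hall)", "key_at(k3,hall)", "open(d_office_hall)"]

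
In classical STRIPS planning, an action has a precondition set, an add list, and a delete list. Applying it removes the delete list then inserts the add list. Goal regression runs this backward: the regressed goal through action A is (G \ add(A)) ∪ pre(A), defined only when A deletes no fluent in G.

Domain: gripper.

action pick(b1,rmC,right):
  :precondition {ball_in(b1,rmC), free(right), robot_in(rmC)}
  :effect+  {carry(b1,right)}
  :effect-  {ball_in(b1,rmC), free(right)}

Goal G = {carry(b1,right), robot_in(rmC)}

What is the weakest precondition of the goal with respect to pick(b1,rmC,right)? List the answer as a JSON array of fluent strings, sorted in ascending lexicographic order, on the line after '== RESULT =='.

Compute (G \ add) ∪ pre:
  G ∩ del = {}  (empty — regression defined)
  G \ add = {carry(b1,right), robot_in(rmC)} \ {carry(b1,right)} = {robot_in(rmC)}
  ∪ pre   = {robot_in(rmC)} ∪ {ball_in(b1,rmC), free(right), robot_in(rmC)}
          = {ball_in(b1,rmC), free(right), robot_in(rmC)}

== RESULT ==
["ball_in(b1,rmC)", "free(right)", "robot_in(rmC)"]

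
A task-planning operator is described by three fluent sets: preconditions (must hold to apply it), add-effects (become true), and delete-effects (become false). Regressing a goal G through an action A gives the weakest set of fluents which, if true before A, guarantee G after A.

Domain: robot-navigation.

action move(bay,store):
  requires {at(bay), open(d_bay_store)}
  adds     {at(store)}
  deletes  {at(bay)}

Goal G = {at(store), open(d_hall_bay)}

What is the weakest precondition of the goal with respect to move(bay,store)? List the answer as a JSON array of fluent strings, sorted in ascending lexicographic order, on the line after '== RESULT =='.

Compute (G \ add) ∪ pre:
  G ∩ del = {}  (empty — regression defined)
  G \ add = {at(store), open(d_hall_bay)} \ {at(store)} = {open(d_hall_bay)}
  ∪ pre   = {open(d_hall_bay)} ∪ {at(bay), open(d_bay_store)}
          = {at(bay), open(d_bay_store), open(d_hall_bay)}

== RESULT ==
["at(bay)", "open(d_bay_store)", "open(d_hall_bay)"]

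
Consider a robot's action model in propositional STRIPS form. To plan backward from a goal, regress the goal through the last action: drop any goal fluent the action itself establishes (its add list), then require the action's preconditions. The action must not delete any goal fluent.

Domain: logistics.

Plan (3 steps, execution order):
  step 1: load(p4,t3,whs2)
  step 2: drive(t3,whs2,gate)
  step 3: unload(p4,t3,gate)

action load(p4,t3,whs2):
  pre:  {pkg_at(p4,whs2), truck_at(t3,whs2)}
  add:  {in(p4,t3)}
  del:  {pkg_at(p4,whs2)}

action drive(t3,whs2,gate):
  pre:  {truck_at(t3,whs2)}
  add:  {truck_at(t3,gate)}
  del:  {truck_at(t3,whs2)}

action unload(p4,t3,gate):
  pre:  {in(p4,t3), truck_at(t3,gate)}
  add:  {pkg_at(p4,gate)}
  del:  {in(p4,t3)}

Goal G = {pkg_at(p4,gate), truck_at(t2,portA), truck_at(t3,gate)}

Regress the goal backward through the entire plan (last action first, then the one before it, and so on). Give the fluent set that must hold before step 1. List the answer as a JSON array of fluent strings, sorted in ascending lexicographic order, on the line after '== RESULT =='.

Regress step by step:
  through step 3 (unload(p4,t3,gate)): drop {pkg_at(p4,gate)}, keep {truck_at(t2,portA), truck_at(t3,gate)}, require {in(p4,t3), truck_at(t3,gate)}
    → {in(p4,t3), truck_at(t2,portA), truck_at(t3,gate)}
  through step 2 (drive(t3,whs2,gate)): drop {truck_at(t3,gate)}, keep {in(p4,t3), truck_at(t2,portA)}, require {truck_at(t3,whs2)}
    → {in(p4,t3), truck_at(t2,portA), truck_at(t3,whs2)}
  through step 1 (load(p4,t3,whs2)): drop {in(p4,t3)}, keep {truck_at(t2,portA), truck_at(t3,whs2)}, require {pkg_at(p4,whs2), truck_at(t3,whs2)}
    → {pkg_at(p4,whs2), truck_at(t2,portA), truck_at(t3,whs2)}

== RESULT ==
["pkg_at(p4,whs2)", "truck_at(t2,portA)", "truck_at(t3,whs2)"]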